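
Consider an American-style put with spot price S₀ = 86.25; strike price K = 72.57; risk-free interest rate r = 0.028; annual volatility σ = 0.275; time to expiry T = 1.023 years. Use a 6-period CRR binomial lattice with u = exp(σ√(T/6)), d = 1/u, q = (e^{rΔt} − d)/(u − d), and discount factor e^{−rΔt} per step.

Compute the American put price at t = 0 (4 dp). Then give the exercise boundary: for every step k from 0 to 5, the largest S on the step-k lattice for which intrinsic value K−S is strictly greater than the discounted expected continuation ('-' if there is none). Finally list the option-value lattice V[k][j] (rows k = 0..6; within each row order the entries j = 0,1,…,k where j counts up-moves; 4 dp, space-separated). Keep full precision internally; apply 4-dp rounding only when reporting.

price = 3.1879
boundary = - - - - 54.7645 61.3499
tree:
3.1879
5.1300 1.2191
8.0510 2.1719 0.2498
12.2345 3.8211 0.4946 0.0000
17.8055 6.6165 0.9797 0.0000 0.0000
23.6841 11.2201 1.9403 0.0000 0.0000 0.0000
28.9316 17.8055 3.8427 0.0000 0.0000 0.0000 0.0000

Δt=0.17050, u=1.12025, d=0.89266, q=0.49267, disc=e^(-rΔt)=0.99524
k=6 terminal: V=max(K-S,0) → 28.9316 17.8055 3.8427 0.0000 0.0000 0.0000 0.0000
k=5: j=0 S=48.8859 intr=23.6841 cont=23.3384 V=23.6841[EX]; j=1 S=61.3499 intr=11.2201 cont=10.8744 V=11.2201[EX]; j=2 S=76.9917 intr=0.0000 cont=1.9403 V=1.9403[hold]; j=3 S=96.6216 intr=0.0000 cont=0.0000 V=0.0000[hold]; j=4 S=121.2563 intr=0.0000 cont=0.0000 V=0.0000[hold]; j=5 S=152.1718 intr=0.0000 cont=0.0000 V=0.0000[hold]  S*(5)=61.3499
k=4: j=0 S=54.7645 intr=17.8055 cont=17.4599 V=17.8055[EX]; j=1 S=68.7273 intr=3.8427 cont=6.6165 V=6.6165[hold]; j=2 S=86.2500 intr=0.0000 cont=0.9797 V=0.9797[hold]; j=3 S=108.2403 intr=0.0000 cont=0.0000 V=0.0000[hold]; j=4 S=135.8373 intr=0.0000 cont=0.0000 V=0.0000[hold]  S*(4)=54.7645
k=3: j=0 S=61.3499 intr=11.2201 cont=12.2345 V=12.2345[hold]; j=1 S=76.9917 intr=0.0000 cont=3.8211 V=3.8211[hold]; j=2 S=96.6216 intr=0.0000 cont=0.4946 V=0.4946[hold]; j=3 S=121.2563 intr=0.0000 cont=0.0000 V=0.0000[hold]  S*(3)=-
k=2: j=0 S=68.7273 intr=3.8427 cont=8.0510 V=8.0510[hold]; j=1 S=86.2500 intr=0.0000 cont=2.1719 V=2.1719[hold]; j=2 S=108.2403 intr=0.0000 cont=0.2498 V=0.2498[hold]  S*(2)=-
k=1: j=0 S=76.9917 intr=0.0000 cont=5.1300 V=5.1300[hold]; j=1 S=96.6216 intr=0.0000 cont=1.2191 V=1.2191[hold]  S*(1)=-
k=0: j=0 S=86.2500 intr=0.0000 cont=3.1879 V=3.1879[hold]  S*(0)=-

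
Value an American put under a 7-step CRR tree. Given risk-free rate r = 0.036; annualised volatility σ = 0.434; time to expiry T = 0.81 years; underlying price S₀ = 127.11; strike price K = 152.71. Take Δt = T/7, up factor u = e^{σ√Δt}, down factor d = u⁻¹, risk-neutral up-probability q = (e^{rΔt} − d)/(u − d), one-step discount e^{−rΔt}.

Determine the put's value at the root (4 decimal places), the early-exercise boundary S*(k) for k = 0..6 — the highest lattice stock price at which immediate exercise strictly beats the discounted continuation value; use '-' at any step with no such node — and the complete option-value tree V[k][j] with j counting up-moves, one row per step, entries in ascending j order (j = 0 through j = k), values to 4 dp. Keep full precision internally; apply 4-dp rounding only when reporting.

params: Δt=0.11571 u=1.15909 d=0.86275 q=0.47725 e^(-rΔt)=0.99584
t_7 payoffs: 107.4863 91.9526 71.0835 43.0461 5.3784 0.0000 0.0000 0.0000
t_6: node(6,0) S=52.4183 payoff=100.2917 vs cont=99.6569 → 100.2917 [stop]  node(6,1) S=70.4231 payoff=82.2869 vs cont=81.6521 → 82.2869 [stop]  node(6,2) S=94.6123 payoff=58.0977 vs cont=57.4629 → 58.0977 [stop]  node(6,3) S=127.1100 payoff=25.6000 vs cont=24.9652 → 25.6000 [stop]  node(6,4) S=170.7702 payoff=0.0000 vs cont=2.7999 → 2.7999 [wait]  node(6,5) S=229.4269 payoff=0.0000 vs cont=0.0000 → 0.0000 [wait]  node(6,6) S=308.2313 payoff=0.0000 vs cont=0.0000 → 0.0000 [wait]  ⇒ S*(6)=127.1100
t_5: node(5,0) S=60.7574 payoff=91.9526 vs cont=91.3178 → 91.9526 [stop]  node(5,1) S=81.6265 payoff=71.0835 vs cont=70.4487 → 71.0835 [stop]  node(5,2) S=109.6639 payoff=43.0461 vs cont=42.4113 → 43.0461 [stop]  node(5,3) S=147.3316 payoff=5.3784 vs cont=14.6576 → 14.6576 [wait]  node(5,4) S=197.9376 payoff=0.0000 vs cont=1.4576 → 1.4576 [wait]  node(5,5) S=265.9258 payoff=0.0000 vs cont=0.0000 → 0.0000 [wait]  ⇒ S*(5)=109.6639
t_4: node(4,0) S=70.4231 payoff=82.2869 vs cont=81.6521 → 82.2869 [stop]  node(4,1) S=94.6123 payoff=58.0977 vs cont=57.4629 → 58.0977 [stop]  node(4,2) S=127.1100 payoff=25.6000 vs cont=29.3752 → 29.3752 [wait]  node(4,3) S=170.7702 payoff=0.0000 vs cont=8.3232 → 8.3232 [wait]  node(4,4) S=229.4269 payoff=0.0000 vs cont=0.7588 → 0.7588 [wait]  ⇒ S*(4)=94.6123
t_3: node(3,0) S=81.6265 payoff=71.0835 vs cont=70.4487 → 71.0835 [stop]  node(3,1) S=109.6639 payoff=43.0461 vs cont=44.2055 → 44.2055 [wait]  node(3,2) S=147.3316 payoff=5.3784 vs cont=19.2479 → 19.2479 [wait]  node(3,3) S=197.9376 payoff=0.0000 vs cont=4.6935 → 4.6935 [wait]  ⇒ S*(3)=81.6265
t_2: node(2,0) S=94.6123 payoff=58.0977 vs cont=58.0139 → 58.0977 [stop]  node(2,1) S=127.1100 payoff=25.6000 vs cont=32.1604 → 32.1604 [wait]  node(2,2) S=170.7702 payoff=0.0000 vs cont=12.2507 → 12.2507 [wait]  ⇒ S*(2)=94.6123
t_1: node(1,0) S=109.6639 payoff=43.0461 vs cont=45.5292 → 45.5292 [wait]  node(1,1) S=147.3316 payoff=5.3784 vs cont=22.5644 → 22.5644 [wait]  ⇒ S*(1)=-
t_0: node(0,0) S=127.1100 payoff=25.6000 vs cont=34.4256 → 34.4256 [wait]  ⇒ S*(0)=-

price = 34.4256
boundary = - - 94.6123 81.6265 94.6123 109.6639 127.1100
tree:
34.4256
45.5292 22.5644
58.0977 32.1604 12.2507
71.0835 44.2055 19.2479 4.6935
82.2869 58.0977 29.3752 8.3232 0.7588
91.9526 71.0835 43.0461 14.6576 1.4576 0.0000
100.2917 82.2869 58.0977 25.6000 2.7999 0.0000 0.0000
107.4863 91.9526 71.0835 43.0461 5.3784 0.0000 0.0000 0.0000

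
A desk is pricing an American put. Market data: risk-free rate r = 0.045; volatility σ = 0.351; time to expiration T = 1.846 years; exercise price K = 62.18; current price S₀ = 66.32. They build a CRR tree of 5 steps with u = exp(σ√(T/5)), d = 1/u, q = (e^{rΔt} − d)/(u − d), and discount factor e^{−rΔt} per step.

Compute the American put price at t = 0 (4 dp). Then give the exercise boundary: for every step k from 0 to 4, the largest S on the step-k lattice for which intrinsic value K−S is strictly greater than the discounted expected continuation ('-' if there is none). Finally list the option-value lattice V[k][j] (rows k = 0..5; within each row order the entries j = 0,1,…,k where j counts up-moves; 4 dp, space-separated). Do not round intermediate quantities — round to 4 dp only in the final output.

price = 8.5417
boundary = - - - 34.9763 43.2909
tree:
8.5417
13.0780 4.0360
19.3131 6.9310 1.1117
27.2037 11.6291 2.1984 0.0000
33.9215 18.8891 4.3476 0.0000 0.0000
39.3490 27.2037 8.5978 0.0000 0.0000 0.0000

params: Δt=0.36920 u=1.23772 d=0.80793 q=0.48586 e^(-rΔt)=0.98352
t_5 payoffs: 39.3490 27.2037 8.5978 0.0000 0.0000 0.0000
t_4: node(4,0) S=28.2585 payoff=33.9215 vs cont=32.8969 → 33.9215 [stop]  node(4,1) S=43.2909 payoff=18.8891 vs cont=17.8645 → 18.8891 [stop]  node(4,2) S=66.3200 payoff=0.0000 vs cont=4.3476 → 4.3476 [wait]  node(4,3) S=101.5996 payoff=0.0000 vs cont=0.0000 → 0.0000 [wait]  node(4,4) S=155.6465 payoff=0.0000 vs cont=0.0000 → 0.0000 [wait]  ⇒ S*(4)=43.2909
t_3: node(3,0) S=34.9763 payoff=27.2037 vs cont=26.1792 → 27.2037 [stop]  node(3,1) S=53.5822 payoff=8.5978 vs cont=11.6291 → 11.6291 [wait]  node(3,2) S=82.0858 payoff=0.0000 vs cont=2.1984 → 2.1984 [wait]  node(3,3) S=125.7522 payoff=0.0000 vs cont=0.0000 → 0.0000 [wait]  ⇒ S*(3)=34.9763
t_2: node(2,0) S=43.2909 payoff=18.8891 vs cont=19.3131 → 19.3131 [wait]  node(2,1) S=66.3200 payoff=0.0000 vs cont=6.9310 → 6.9310 [wait]  node(2,2) S=101.5996 payoff=0.0000 vs cont=1.1117 → 1.1117 [wait]  ⇒ S*(2)=-
t_1: node(1,0) S=53.5822 payoff=8.5978 vs cont=13.0780 → 13.0780 [wait]  node(1,1) S=82.0858 payoff=0.0000 vs cont=4.0360 → 4.0360 [wait]  ⇒ S*(1)=-
t_0: node(0,0) S=66.3200 payoff=0.0000 vs cont=8.5417 → 8.5417 [wait]  ⇒ S*(0)=-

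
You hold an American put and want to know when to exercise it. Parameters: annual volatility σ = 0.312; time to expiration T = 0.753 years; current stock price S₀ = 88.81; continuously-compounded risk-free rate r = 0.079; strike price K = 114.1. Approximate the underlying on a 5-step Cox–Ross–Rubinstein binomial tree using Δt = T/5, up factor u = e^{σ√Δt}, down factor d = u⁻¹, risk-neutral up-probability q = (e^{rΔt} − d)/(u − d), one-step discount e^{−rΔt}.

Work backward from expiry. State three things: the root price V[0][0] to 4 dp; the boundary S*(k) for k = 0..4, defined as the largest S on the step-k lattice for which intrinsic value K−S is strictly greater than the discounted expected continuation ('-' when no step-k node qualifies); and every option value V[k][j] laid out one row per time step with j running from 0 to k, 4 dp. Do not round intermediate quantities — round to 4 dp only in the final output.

price = 25.3443
boundary = - 78.6825 88.8100 78.6825 88.8100
tree:
25.3443
35.4175 16.5957
44.3901 25.2900 8.9229
52.3395 35.4175 15.3972 3.1301
59.3824 44.3901 25.2900 6.5863 0.0000
65.6222 52.3395 35.4175 13.8590 0.0000 0.0000

params: Δt=0.15060 u=1.12871 d=0.88596 q=0.51907 e^(-rΔt)=0.98817
t_5 payoffs: 65.6222 52.3395 35.4175 13.8590 0.0000 0.0000
t_4: node(4,0) S=54.7176 payoff=59.3824 vs cont=58.0330 → 59.3824 [stop]  node(4,1) S=69.7099 payoff=44.3901 vs cont=43.0407 → 44.3901 [stop]  node(4,2) S=88.8100 payoff=25.2900 vs cont=23.9406 → 25.2900 [stop]  node(4,3) S=113.1434 payoff=0.9566 vs cont=6.5863 → 6.5863 [wait]  node(4,4) S=144.1441 payoff=0.0000 vs cont=0.0000 → 0.0000 [wait]  ⇒ S*(4)=88.8100
t_3: node(3,0) S=61.7605 payoff=52.3395 vs cont=50.9901 → 52.3395 [stop]  node(3,1) S=78.6825 payoff=35.4175 vs cont=34.0681 → 35.4175 [stop]  node(3,2) S=100.2410 payoff=13.8590 vs cont=15.3972 → 15.3972 [wait]  node(3,3) S=127.7065 payoff=0.0000 vs cont=3.1301 → 3.1301 [wait]  ⇒ S*(3)=78.6825
t_2: node(2,0) S=69.7099 payoff=44.3901 vs cont=43.0407 → 44.3901 [stop]  node(2,1) S=88.8100 payoff=25.2900 vs cont=24.7296 → 25.2900 [stop]  node(2,2) S=113.1434 payoff=0.9566 vs cont=8.9229 → 8.9229 [wait]  ⇒ S*(2)=88.8100
t_1: node(1,0) S=78.6825 payoff=35.4175 vs cont=34.0681 → 35.4175 [stop]  node(1,1) S=100.2410 payoff=13.8590 vs cont=16.5957 → 16.5957 [wait]  ⇒ S*(1)=78.6825
t_0: node(0,0) S=88.8100 payoff=25.2900 vs cont=25.3443 → 25.3443 [wait]  ⇒ S*(0)=-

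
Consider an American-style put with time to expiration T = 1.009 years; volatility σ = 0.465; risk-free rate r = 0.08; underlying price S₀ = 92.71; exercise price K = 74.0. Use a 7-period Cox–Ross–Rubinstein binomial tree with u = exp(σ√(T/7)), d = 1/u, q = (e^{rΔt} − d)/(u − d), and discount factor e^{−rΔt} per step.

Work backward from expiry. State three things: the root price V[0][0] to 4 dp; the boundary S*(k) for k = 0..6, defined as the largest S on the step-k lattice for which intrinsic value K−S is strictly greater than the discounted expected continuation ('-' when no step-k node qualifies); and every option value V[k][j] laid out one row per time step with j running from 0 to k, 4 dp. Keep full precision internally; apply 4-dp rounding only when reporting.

price = 5.7872
boundary = - - - - 45.7552 54.5899 45.7552
tree:
5.7872
9.0551 2.5049
13.7632 4.3433 0.6405
20.1739 7.3815 1.2672 0.0000
28.2448 12.2071 2.5069 0.0000 0.0000
35.6497 19.4101 4.9595 0.0000 0.0000 0.0000
41.8562 28.2448 9.8114 0.0000 0.0000 0.0000 0.0000
47.0582 35.6497 19.4101 0.0000 0.0000 0.0000 0.0000 0.0000

params: Δt=0.14414 u=1.19309 d=0.83816 q=0.48866 e^(-rΔt)=0.98853
t_7 payoffs: 47.0582 35.6497 19.4101 0.0000 0.0000 0.0000 0.0000 0.0000
t_6: node(6,0) S=32.1438 payoff=41.8562 vs cont=41.0077 → 41.8562 [stop]  node(6,1) S=45.7552 payoff=28.2448 vs cont=27.3964 → 28.2448 [stop]  node(6,2) S=65.1304 payoff=8.8696 vs cont=9.8114 → 9.8114 [wait]  node(6,3) S=92.7100 payoff=0.0000 vs cont=0.0000 → 0.0000 [wait]  node(6,4) S=131.9683 payoff=0.0000 vs cont=0.0000 → 0.0000 [wait]  node(6,5) S=187.8506 payoff=0.0000 vs cont=0.0000 → 0.0000 [wait]  node(6,6) S=267.3963 payoff=0.0000 vs cont=0.0000 → 0.0000 [wait]  ⇒ S*(6)=45.7552
t_5: node(5,0) S=38.3503 payoff=35.6497 vs cont=34.8012 → 35.6497 [stop]  node(5,1) S=54.5899 payoff=19.4101 vs cont=19.0166 → 19.4101 [stop]  node(5,2) S=77.7061 payoff=0.0000 vs cont=4.9595 → 4.9595 [wait]  node(5,3) S=110.6109 payoff=0.0000 vs cont=0.0000 → 0.0000 [wait]  node(5,4) S=157.4494 payoff=0.0000 vs cont=0.0000 → 0.0000 [wait]  node(5,5) S=224.1217 payoff=0.0000 vs cont=0.0000 → 0.0000 [wait]  ⇒ S*(5)=54.5899
t_4: node(4,0) S=45.7552 payoff=28.2448 vs cont=27.3964 → 28.2448 [stop]  node(4,1) S=65.1304 payoff=8.8696 vs cont=12.2071 → 12.2071 [wait]  node(4,2) S=92.7100 payoff=0.0000 vs cont=2.5069 → 2.5069 [wait]  node(4,3) S=131.9683 payoff=0.0000 vs cont=0.0000 → 0.0000 [wait]  node(4,4) S=187.8506 payoff=0.0000 vs cont=0.0000 → 0.0000 [wait]  ⇒ S*(4)=45.7552
t_3: node(3,0) S=54.5899 payoff=19.4101 vs cont=20.1739 → 20.1739 [wait]  node(3,1) S=77.7061 payoff=0.0000 vs cont=7.3815 → 7.3815 [wait]  node(3,2) S=110.6109 payoff=0.0000 vs cont=1.2672 → 1.2672 [wait]  node(3,3) S=157.4494 payoff=0.0000 vs cont=0.0000 → 0.0000 [wait]  ⇒ S*(3)=-
t_2: node(2,0) S=65.1304 payoff=8.8696 vs cont=13.7632 → 13.7632 [wait]  node(2,1) S=92.7100 payoff=0.0000 vs cont=4.3433 → 4.3433 [wait]  node(2,2) S=131.9683 payoff=0.0000 vs cont=0.6405 → 0.6405 [wait]  ⇒ S*(2)=-
t_1: node(1,0) S=77.7061 payoff=0.0000 vs cont=9.0551 → 9.0551 [wait]  node(1,1) S=110.6109 payoff=0.0000 vs cont=2.5049 → 2.5049 [wait]  ⇒ S*(1)=-
t_0: node(0,0) S=92.7100 payoff=0.0000 vs cont=5.7872 → 5.7872 [wait]  ⇒ S*(0)=-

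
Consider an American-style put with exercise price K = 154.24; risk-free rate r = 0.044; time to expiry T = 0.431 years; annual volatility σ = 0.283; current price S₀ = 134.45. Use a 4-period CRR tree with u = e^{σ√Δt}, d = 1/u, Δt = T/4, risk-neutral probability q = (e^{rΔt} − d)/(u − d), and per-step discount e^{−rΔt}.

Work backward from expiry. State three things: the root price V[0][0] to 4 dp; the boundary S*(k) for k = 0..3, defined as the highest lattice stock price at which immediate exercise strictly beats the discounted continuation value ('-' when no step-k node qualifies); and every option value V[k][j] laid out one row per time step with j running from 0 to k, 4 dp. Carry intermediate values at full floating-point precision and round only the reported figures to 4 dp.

price = 22.0274
boundary = - 122.5228 111.6536 122.5228
tree:
22.0274
31.7172 12.6361
42.5864 20.6106 4.8552
52.4913 31.7172 9.8022 0.0000
61.5176 42.5864 19.7900 0.0000 0.0000

Δt=0.10775, u=1.09735, d=0.91129, q=0.50233, disc=e^(-rΔt)=0.99527
k=4 terminal: V=max(K-S,0) → 61.5176 42.5864 19.7900 0.0000 0.0000
k=3: j=0 S=101.7487 intr=52.4913 cont=51.7618 V=52.4913[EX]; j=1 S=122.5228 intr=31.7172 cont=30.9877 V=31.7172[EX]; j=2 S=147.5383 intr=6.7017 cont=9.8022 V=9.8022[hold]; j=3 S=177.6613 intr=0.0000 cont=0.0000 V=0.0000[hold]  S*(3)=122.5228
k=2: j=0 S=111.6536 intr=42.5864 cont=41.8569 V=42.5864[EX]; j=1 S=134.4500 intr=19.7900 cont=20.6106 V=20.6106[hold]; j=2 S=161.9008 intr=0.0000 cont=4.8552 V=4.8552[hold]  S*(2)=111.6536
k=1: j=0 S=122.5228 intr=31.7172 cont=31.3980 V=31.7172[EX]; j=1 S=147.5383 intr=6.7017 cont=12.6361 V=12.6361[hold]  S*(1)=122.5228
k=0: j=0 S=134.4500 intr=19.7900 cont=22.0274 V=22.0274[hold]  S*(0)=-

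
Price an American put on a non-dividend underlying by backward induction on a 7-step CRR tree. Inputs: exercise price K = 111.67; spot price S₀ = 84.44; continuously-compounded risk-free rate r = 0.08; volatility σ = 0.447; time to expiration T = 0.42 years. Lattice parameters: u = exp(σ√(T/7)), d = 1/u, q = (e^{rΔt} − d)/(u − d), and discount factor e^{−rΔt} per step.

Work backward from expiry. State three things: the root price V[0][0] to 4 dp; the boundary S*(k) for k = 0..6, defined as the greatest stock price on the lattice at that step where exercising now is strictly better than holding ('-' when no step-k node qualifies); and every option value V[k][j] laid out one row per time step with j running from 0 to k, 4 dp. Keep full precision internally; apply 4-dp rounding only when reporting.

price = 28.0741
boundary = - 75.6827 67.8335 75.6827 84.4400 75.6827 84.4400
tree:
28.0741
35.9873 20.2605
43.8365 27.5659 12.9923
50.8715 35.9873 19.2281 6.7463
57.1770 43.8365 27.2300 11.2379 2.2219
62.8285 50.8715 35.9873 18.0192 4.4173 0.0000
67.8939 57.1770 43.8365 27.2300 8.7820 0.0000 0.0000
72.4340 62.8285 50.8715 35.9873 17.4593 0.0000 0.0000 0.0000

Δt=0.06000, u=1.11571, d=0.89629, q=0.49458, disc=e^(-rΔt)=0.99521
k=7 terminal: V=max(K-S,0) → 72.4340 62.8285 50.8715 35.9873 17.4593 0.0000 0.0000 0.0000
k=6: j=0 S=43.7761 intr=67.8939 cont=67.3592 V=67.8939[EX]; j=1 S=54.4930 intr=57.1770 cont=56.6423 V=57.1770[EX]; j=2 S=67.8335 intr=43.8365 cont=43.3017 V=43.8365[EX]; j=3 S=84.4400 intr=27.2300 cont=26.6953 V=27.2300[EX]; j=4 S=105.1119 intr=6.5581 cont=8.7820 V=8.7820[hold]; j=5 S=130.8446 intr=0.0000 cont=0.0000 V=0.0000[hold]; j=6 S=162.8768 intr=0.0000 cont=0.0000 V=0.0000[hold]  S*(6)=84.4400
k=5: j=0 S=48.8415 intr=62.8285 cont=62.2938 V=62.8285[EX]; j=1 S=60.7985 intr=50.8715 cont=50.3368 V=50.8715[EX]; j=2 S=75.6827 intr=35.9873 cont=35.4526 V=35.9873[EX]; j=3 S=94.2107 intr=17.4593 cont=18.0192 V=18.0192[hold]; j=4 S=117.2746 intr=0.0000 cont=4.4173 V=4.4173[hold]; j=5 S=145.9848 intr=0.0000 cont=0.0000 V=0.0000[hold]  S*(5)=75.6827
k=4: j=0 S=54.4930 intr=57.1770 cont=56.6423 V=57.1770[EX]; j=1 S=67.8335 intr=43.8365 cont=43.3017 V=43.8365[EX]; j=2 S=84.4400 intr=27.2300 cont=26.9709 V=27.2300[EX]; j=3 S=105.1119 intr=6.5581 cont=11.2379 V=11.2379[hold]; j=4 S=130.8446 intr=0.0000 cont=2.2219 V=2.2219[hold]  S*(4)=84.4400
k=3: j=0 S=60.7985 intr=50.8715 cont=50.3368 V=50.8715[EX]; j=1 S=75.6827 intr=35.9873 cont=35.4526 V=35.9873[EX]; j=2 S=94.2107 intr=17.4593 cont=19.2281 V=19.2281[hold]; j=3 S=117.2746 intr=0.0000 cont=6.7463 V=6.7463[hold]  S*(3)=75.6827
k=2: j=0 S=67.8335 intr=43.8365 cont=43.3017 V=43.8365[EX]; j=1 S=84.4400 intr=27.2300 cont=27.5659 V=27.5659[hold]; j=2 S=105.1119 intr=6.5581 cont=12.9923 V=12.9923[hold]  S*(2)=67.8335
k=1: j=0 S=75.6827 intr=35.9873 cont=35.6179 V=35.9873[EX]; j=1 S=94.2107 intr=17.4593 cont=20.2605 V=20.2605[hold]  S*(1)=75.6827
k=0: j=0 S=84.4400 intr=27.2300 cont=28.0741 V=28.0741[hold]  S*(0)=-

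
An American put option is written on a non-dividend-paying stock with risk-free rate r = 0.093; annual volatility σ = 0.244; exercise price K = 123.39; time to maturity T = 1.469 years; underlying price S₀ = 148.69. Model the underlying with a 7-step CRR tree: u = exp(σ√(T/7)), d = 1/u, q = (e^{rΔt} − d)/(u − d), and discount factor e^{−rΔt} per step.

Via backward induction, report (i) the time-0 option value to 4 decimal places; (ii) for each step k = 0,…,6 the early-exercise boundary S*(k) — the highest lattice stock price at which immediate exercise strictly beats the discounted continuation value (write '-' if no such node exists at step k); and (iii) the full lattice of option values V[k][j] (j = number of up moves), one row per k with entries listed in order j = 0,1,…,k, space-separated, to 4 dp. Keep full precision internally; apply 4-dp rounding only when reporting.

Δt=0.20986, u=1.11826, d=0.89424, q=0.56006, disc=e^(-rΔt)=0.98067
k=7 terminal: V=max(K-S,0) → 55.3956 38.3621 17.0615 0.0000 0.0000 0.0000 0.0000 0.0000
k=6: j=0 S=76.0357 intr=47.3543 cont=44.9695 V=47.3543[EX]; j=1 S=95.0836 intr=28.3064 cont=25.9216 V=28.3064[EX]; j=2 S=118.9032 intr=4.4868 cont=7.3610 V=7.3610[hold]; j=3 S=148.6900 intr=0.0000 cont=0.0000 V=0.0000[hold]; j=4 S=185.9387 intr=0.0000 cont=0.0000 V=0.0000[hold]; j=5 S=232.5187 intr=0.0000 cont=0.0000 V=0.0000[hold]; j=6 S=290.7676 intr=0.0000 cont=0.0000 V=0.0000[hold]  S*(6)=95.0836
k=5: j=0 S=85.0279 intr=38.3621 cont=35.9773 V=38.3621[EX]; j=1 S=106.3285 intr=17.0615 cont=16.2553 V=17.0615[EX]; j=2 S=132.9651 intr=0.0000 cont=3.1758 V=3.1758[hold]; j=3 S=166.2746 intr=0.0000 cont=0.0000 V=0.0000[hold]; j=4 S=207.9284 intr=0.0000 cont=0.0000 V=0.0000[hold]; j=5 S=260.0172 intr=0.0000 cont=0.0000 V=0.0000[hold]  S*(5)=106.3285
k=4: j=0 S=95.0836 intr=28.3064 cont=25.9216 V=28.3064[EX]; j=1 S=118.9032 intr=4.4868 cont=9.1052 V=9.1052[hold]; j=2 S=148.6900 intr=0.0000 cont=1.3701 V=1.3701[hold]; j=3 S=185.9387 intr=0.0000 cont=0.0000 V=0.0000[hold]; j=4 S=232.5187 intr=0.0000 cont=0.0000 V=0.0000[hold]  S*(4)=95.0836
k=3: j=0 S=106.3285 intr=17.0615 cont=17.2133 V=17.2133[hold]; j=1 S=132.9651 intr=0.0000 cont=4.6808 V=4.6808[hold]; j=2 S=166.2746 intr=0.0000 cont=0.5911 V=0.5911[hold]; j=3 S=207.9284 intr=0.0000 cont=0.0000 V=0.0000[hold]  S*(3)=-
k=2: j=0 S=118.9032 intr=4.4868 cont=9.9973 V=9.9973[hold]; j=1 S=148.6900 intr=0.0000 cont=2.3442 V=2.3442[hold]; j=2 S=185.9387 intr=0.0000 cont=0.2550 V=0.2550[hold]  S*(2)=-
k=1: j=0 S=132.9651 intr=0.0000 cont=5.6007 V=5.6007[hold]; j=1 S=166.2746 intr=0.0000 cont=1.1514 V=1.1514[hold]  S*(1)=-
k=0: j=0 S=148.6900 intr=0.0000 cont=3.0488 V=3.0488[hold]  S*(0)=-

price = 3.0488
boundary = - - - - 95.0836 106.3285 95.0836
tree:
3.0488
5.6007 1.1514
9.9973 2.3442 0.2550
17.2133 4.6808 0.5911 0.0000
28.3064 9.1052 1.3701 0.0000 0.0000
38.3621 17.0615 3.1758 0.0000 0.0000 0.0000
47.3543 28.3064 7.3610 0.0000 0.0000 0.0000 0.0000
55.3956 38.3621 17.0615 0.0000 0.0000 0.0000 0.0000 0.0000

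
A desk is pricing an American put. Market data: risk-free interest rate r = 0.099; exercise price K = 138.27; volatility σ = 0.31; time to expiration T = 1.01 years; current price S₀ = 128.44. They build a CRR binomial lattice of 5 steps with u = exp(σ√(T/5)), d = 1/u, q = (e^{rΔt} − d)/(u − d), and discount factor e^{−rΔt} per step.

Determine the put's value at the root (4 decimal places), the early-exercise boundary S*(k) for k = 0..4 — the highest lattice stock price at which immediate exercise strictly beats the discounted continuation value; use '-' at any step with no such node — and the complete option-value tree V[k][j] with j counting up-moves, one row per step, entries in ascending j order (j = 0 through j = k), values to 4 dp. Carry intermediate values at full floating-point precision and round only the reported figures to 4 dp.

price = 16.2757
boundary = - 111.7355 97.2035 111.7355 97.2035
tree:
16.2757
26.5345 8.0592
41.0665 14.9031 2.4726
53.7085 26.5345 5.4539 0.0000
64.7063 41.0665 12.0298 0.0000 0.0000
74.2738 53.7085 26.5345 0.0000 0.0000 0.0000

Δt=0.20200  u=1.14950  d=0.86994  q=0.53748  discount=0.98020
step 5 (expiry): payoffs max(K−S,0) = 74.2738 53.7085 26.5345 0.0000 0.0000 0.0000
step 4: (k=4,j=0): S=73.5637, (K−S)⁺=64.7063, hold=61.9687 ⇒ V=64.7063 exercise | (k=4,j=1): S=97.2035, (K−S)⁺=41.0665, hold=38.3289 ⇒ V=41.0665 exercise | (k=4,j=2): S=128.4400, (K−S)⁺=9.8300, hold=12.0298 ⇒ V=12.0298 continue | (k=4,j=3): S=169.7144, (K−S)⁺=0.0000, hold=0.0000 ⇒ V=0.0000 continue | (k=4,j=4): S=224.2525, (K−S)⁺=0.0000, hold=0.0000 ⇒ V=0.0000 continue  boundary S*=97.2035
step 3: (k=3,j=0): S=84.5615, (K−S)⁺=53.7085, hold=50.9709 ⇒ V=53.7085 exercise | (k=3,j=1): S=111.7355, (K−S)⁺=26.5345, hold=24.9558 ⇒ V=26.5345 exercise | (k=3,j=2): S=147.6419, (K−S)⁺=0.0000, hold=5.4539 ⇒ V=5.4539 continue | (k=3,j=3): S=195.0869, (K−S)⁺=0.0000, hold=0.0000 ⇒ V=0.0000 continue  boundary S*=111.7355
step 2: (k=2,j=0): S=97.2035, (K−S)⁺=41.0665, hold=38.3289 ⇒ V=41.0665 exercise | (k=2,j=1): S=128.4400, (K−S)⁺=9.8300, hold=14.9031 ⇒ V=14.9031 continue | (k=2,j=2): S=169.7144, (K−S)⁺=0.0000, hold=2.4726 ⇒ V=2.4726 continue  boundary S*=97.2035
step 1: (k=1,j=0): S=111.7355, (K−S)⁺=26.5345, hold=26.4696 ⇒ V=26.5345 exercise | (k=1,j=1): S=147.6419, (K−S)⁺=0.0000, hold=8.0592 ⇒ V=8.0592 continue  boundary S*=111.7355
step 0: (k=0,j=0): S=128.4400, (K−S)⁺=9.8300, hold=16.2757 ⇒ V=16.2757 continue  boundary S*=-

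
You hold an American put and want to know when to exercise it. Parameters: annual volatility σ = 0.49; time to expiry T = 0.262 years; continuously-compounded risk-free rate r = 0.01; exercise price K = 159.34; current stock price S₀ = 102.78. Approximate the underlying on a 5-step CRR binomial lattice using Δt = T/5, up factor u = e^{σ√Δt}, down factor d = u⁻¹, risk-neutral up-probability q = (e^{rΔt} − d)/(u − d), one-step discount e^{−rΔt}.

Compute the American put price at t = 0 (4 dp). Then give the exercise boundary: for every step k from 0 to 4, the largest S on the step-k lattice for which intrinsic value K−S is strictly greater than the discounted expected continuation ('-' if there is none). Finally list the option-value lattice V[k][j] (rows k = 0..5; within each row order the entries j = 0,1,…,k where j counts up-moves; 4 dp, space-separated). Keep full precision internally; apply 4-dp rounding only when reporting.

params: Δt=0.05240 u=1.11870 d=0.89390 q=0.47432 e^(-rΔt)=0.99948
t_5 payoffs: 100.6799 85.9276 67.4654 44.3601 15.4442 0.0000
t_4: node(4,0) S=65.6230 payoff=93.7170 vs cont=93.6335 → 93.7170 [stop]  node(4,1) S=82.1263 payoff=77.2137 vs cont=77.1302 → 77.2137 [stop]  node(4,2) S=102.7800 payoff=56.5600 vs cont=56.4765 → 56.5600 [stop]  node(4,3) S=128.6278 payoff=30.7122 vs cont=30.6287 → 30.7122 [stop]  node(4,4) S=160.9760 payoff=0.0000 vs cont=8.1145 → 8.1145 [wait]  ⇒ S*(4)=128.6278
t_3: node(3,0) S=73.4124 payoff=85.9276 vs cont=85.8442 → 85.9276 [stop]  node(3,1) S=91.8746 payoff=67.4654 vs cont=67.3819 → 67.4654 [stop]  node(3,2) S=114.9799 payoff=44.3601 vs cont=44.2767 → 44.3601 [stop]  node(3,3) S=143.8958 payoff=15.4442 vs cont=19.9832 → 19.9832 [wait]  ⇒ S*(3)=114.9799
t_2: node(2,0) S=82.1263 payoff=77.2137 vs cont=77.1302 → 77.2137 [stop]  node(2,1) S=102.7800 payoff=56.5600 vs cont=56.4765 → 56.5600 [stop]  node(2,2) S=128.6278 payoff=30.7122 vs cont=32.7805 → 32.7805 [wait]  ⇒ S*(2)=102.7800
t_1: node(1,0) S=91.8746 payoff=67.4654 vs cont=67.3819 → 67.4654 [stop]  node(1,1) S=114.9799 payoff=44.3601 vs cont=45.2572 → 45.2572 [wait]  ⇒ S*(1)=91.8746
t_0: node(0,0) S=102.7800 payoff=56.5600 vs cont=56.9018 → 56.9018 [wait]  ⇒ S*(0)=-

price = 56.9018
boundary = - 91.8746 102.7800 114.9799 128.6278
tree:
56.9018
67.4654 45.2572
77.2137 56.5600 32.7805
85.9276 67.4654 44.3601 19.9832
93.7170 77.2137 56.5600 30.7122 8.1145
100.6799 85.9276 67.4654 44.3601 15.4442 0.0000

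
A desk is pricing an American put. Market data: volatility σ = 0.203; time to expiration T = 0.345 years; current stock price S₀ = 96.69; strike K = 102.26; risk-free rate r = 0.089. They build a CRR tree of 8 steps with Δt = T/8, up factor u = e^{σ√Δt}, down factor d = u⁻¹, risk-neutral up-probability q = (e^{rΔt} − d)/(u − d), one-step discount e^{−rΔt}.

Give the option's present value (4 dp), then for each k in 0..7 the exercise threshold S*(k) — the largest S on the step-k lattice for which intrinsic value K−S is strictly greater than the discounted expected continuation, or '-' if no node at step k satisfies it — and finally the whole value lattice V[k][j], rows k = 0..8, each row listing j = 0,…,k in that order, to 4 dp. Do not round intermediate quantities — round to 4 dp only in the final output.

Δt=0.04312  u=1.04306  d=0.95872  q=0.53506  discount=0.99617
step 8 (expiry): payoffs max(K−S,0) = 33.2493 27.1786 20.5738 13.3879 5.5700 0.0000 0.0000 0.0000 0.0000
step 7: (k=7,j=0): S=71.9821, (K−S)⁺=30.2779, hold=29.8862 ⇒ V=30.2779 exercise | (k=7,j=1): S=78.3142, (K−S)⁺=23.9458, hold=23.5540 ⇒ V=23.9458 exercise | (k=7,j=2): S=85.2034, (K−S)⁺=17.0566, hold=16.6648 ⇒ V=17.0566 exercise | (k=7,j=3): S=92.6986, (K−S)⁺=9.5614, hold=9.1696 ⇒ V=9.5614 exercise | (k=7,j=4): S=100.8532, (K−S)⁺=1.4068, hold=2.5798 ⇒ V=2.5798 continue | (k=7,j=5): S=109.7251, (K−S)⁺=0.0000, hold=0.0000 ⇒ V=0.0000 continue | (k=7,j=6): S=119.3775, (K−S)⁺=0.0000, hold=0.0000 ⇒ V=0.0000 continue | (k=7,j=7): S=129.8789, (K−S)⁺=0.0000, hold=0.0000 ⇒ V=0.0000 continue  boundary S*=92.6986
step 6: (k=6,j=0): S=75.0814, (K−S)⁺=27.1786, hold=26.7868 ⇒ V=27.1786 exercise | (k=6,j=1): S=81.6862, (K−S)⁺=20.5738, hold=20.1820 ⇒ V=20.5738 exercise | (k=6,j=2): S=88.8721, (K−S)⁺=13.3879, hold=12.9962 ⇒ V=13.3879 exercise | (k=6,j=3): S=96.6900, (K−S)⁺=5.5700, hold=5.8035 ⇒ V=5.8035 continue | (k=6,j=4): S=105.1957, (K−S)⁺=0.0000, hold=1.1949 ⇒ V=1.1949 continue | (k=6,j=5): S=114.4496, (K−S)⁺=0.0000, hold=0.0000 ⇒ V=0.0000 continue | (k=6,j=6): S=124.5176, (K−S)⁺=0.0000, hold=0.0000 ⇒ V=0.0000 continue  boundary S*=88.8721
step 5: (k=5,j=0): S=78.3142, (K−S)⁺=23.9458, hold=23.5540 ⇒ V=23.9458 exercise | (k=5,j=1): S=85.2034, (K−S)⁺=17.0566, hold=16.6648 ⇒ V=17.0566 exercise | (k=5,j=2): S=92.6986, (K−S)⁺=9.5614, hold=9.2941 ⇒ V=9.5614 exercise | (k=5,j=3): S=100.8532, (K−S)⁺=1.4068, hold=3.3248 ⇒ V=3.3248 continue | (k=5,j=4): S=109.7251, (K−S)⁺=0.0000, hold=0.5534 ⇒ V=0.5534 continue | (k=5,j=5): S=119.3775, (K−S)⁺=0.0000, hold=0.0000 ⇒ V=0.0000 continue  boundary S*=92.6986
step 4: (k=4,j=0): S=81.6862, (K−S)⁺=20.5738, hold=20.1820 ⇒ V=20.5738 exercise | (k=4,j=1): S=88.8721, (K−S)⁺=13.3879, hold=12.9962 ⇒ V=13.3879 exercise | (k=4,j=2): S=96.6900, (K−S)⁺=5.5700, hold=6.2006 ⇒ V=6.2006 continue | (k=4,j=3): S=105.1957, (K−S)⁺=0.0000, hold=1.8349 ⇒ V=1.8349 continue | (k=4,j=4): S=114.4496, (K−S)⁺=0.0000, hold=0.2563 ⇒ V=0.2563 continue  boundary S*=88.8721
step 3: (k=3,j=0): S=85.2034, (K−S)⁺=17.0566, hold=16.6648 ⇒ V=17.0566 exercise | (k=3,j=1): S=92.6986, (K−S)⁺=9.5614, hold=9.5057 ⇒ V=9.5614 exercise | (k=3,j=2): S=100.8532, (K−S)⁺=1.4068, hold=3.8499 ⇒ V=3.8499 continue | (k=3,j=3): S=109.7251, (K−S)⁺=0.0000, hold=0.9865 ⇒ V=0.9865 continue  boundary S*=92.6986
step 2: (k=2,j=0): S=88.8721, (K−S)⁺=13.3879, hold=12.9962 ⇒ V=13.3879 exercise | (k=2,j=1): S=96.6900, (K−S)⁺=5.5700, hold=6.4805 ⇒ V=6.4805 continue | (k=2,j=2): S=105.1957, (K−S)⁺=0.0000, hold=2.3089 ⇒ V=2.3089 continue  boundary S*=88.8721
step 1: (k=1,j=0): S=92.6986, (K−S)⁺=9.5614, hold=9.6549 ⇒ V=9.6549 continue | (k=1,j=1): S=100.8532, (K−S)⁺=1.4068, hold=4.2322 ⇒ V=4.2322 continue  boundary S*=-
step 0: (k=0,j=0): S=96.6900, (K−S)⁺=5.5700, hold=6.7275 ⇒ V=6.7275 continue  boundary S*=-

price = 6.7275
boundary = - - 88.8721 92.6986 88.8721 92.6986 88.8721 92.6986
tree:
6.7275
9.6549 4.2322
13.3879 6.4805 2.3089
17.0566 9.5614 3.8499 0.9865
20.5738 13.3879 6.2006 1.8349 0.2563
23.9458 17.0566 9.5614 3.3248 0.5534 0.0000
27.1786 20.5738 13.3879 5.8035 1.1949 0.0000 0.0000
30.2779 23.9458 17.0566 9.5614 2.5798 0.0000 0.0000 0.0000
33.2493 27.1786 20.5738 13.3879 5.5700 0.0000 0.0000 0.0000 0.0000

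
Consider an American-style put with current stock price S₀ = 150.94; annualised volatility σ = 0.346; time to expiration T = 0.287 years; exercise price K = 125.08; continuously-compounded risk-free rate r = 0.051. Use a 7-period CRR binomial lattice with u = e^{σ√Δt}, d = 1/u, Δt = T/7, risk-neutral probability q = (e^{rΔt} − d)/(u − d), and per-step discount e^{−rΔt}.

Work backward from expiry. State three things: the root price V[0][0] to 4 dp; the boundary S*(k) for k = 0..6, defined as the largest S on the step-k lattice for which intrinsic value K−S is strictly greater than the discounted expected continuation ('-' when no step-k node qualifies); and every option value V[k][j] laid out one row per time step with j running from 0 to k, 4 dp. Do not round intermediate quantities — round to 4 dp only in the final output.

price = 1.7862
boundary = - - - - - 106.3339 114.0508
tree:
1.7862
3.0006 0.5667
4.9501 1.0436 0.0873
7.9811 1.9084 0.1741 0.0000
12.4876 3.4615 0.3472 0.0000 0.0000
18.7461 6.2167 0.6923 0.0000 0.0000 0.0000
25.9408 11.0292 1.3804 0.0000 0.0000 0.0000 0.0000
32.6488 18.7461 2.7523 0.0000 0.0000 0.0000 0.0000 0.0000

Δt=0.04100, u=1.07257, d=0.93234, q=0.49742, disc=e^(-rΔt)=0.99791
k=7 terminal: V=max(K-S,0) → 32.6488 18.7461 2.7523 0.0000 0.0000 0.0000 0.0000 0.0000
k=6: j=0 S=99.1392 intr=25.9408 cont=25.6796 V=25.9408[EX]; j=1 S=114.0508 intr=11.0292 cont=10.7680 V=11.0292[EX]; j=2 S=131.2053 intr=0.0000 cont=1.3804 V=1.3804[hold]; j=3 S=150.9400 intr=0.0000 cont=0.0000 V=0.0000[hold]; j=4 S=173.6430 intr=0.0000 cont=0.0000 V=0.0000[hold]; j=5 S=199.7609 intr=0.0000 cont=0.0000 V=0.0000[hold]; j=6 S=229.8071 intr=0.0000 cont=0.0000 V=0.0000[hold]  S*(6)=114.0508
k=5: j=0 S=106.3339 intr=18.7461 cont=18.4848 V=18.7461[EX]; j=1 S=122.3277 intr=2.7523 cont=6.2167 V=6.2167[hold]; j=2 S=140.7271 intr=0.0000 cont=0.6923 V=0.6923[hold]; j=3 S=161.8940 intr=0.0000 cont=0.0000 V=0.0000[hold]; j=4 S=186.2447 intr=0.0000 cont=0.0000 V=0.0000[hold]; j=5 S=214.2580 intr=0.0000 cont=0.0000 V=0.0000[hold]  S*(5)=106.3339
k=4: j=0 S=114.0508 intr=11.0292 cont=12.4876 V=12.4876[hold]; j=1 S=131.2053 intr=0.0000 cont=3.4615 V=3.4615[hold]; j=2 S=150.9400 intr=0.0000 cont=0.3472 V=0.3472[hold]; j=3 S=173.6430 intr=0.0000 cont=0.0000 V=0.0000[hold]; j=4 S=199.7609 intr=0.0000 cont=0.0000 V=0.0000[hold]  S*(4)=-
k=3: j=0 S=122.3277 intr=2.7523 cont=7.9811 V=7.9811[hold]; j=1 S=140.7271 intr=0.0000 cont=1.9084 V=1.9084[hold]; j=2 S=161.8940 intr=0.0000 cont=0.1741 V=0.1741[hold]; j=3 S=186.2447 intr=0.0000 cont=0.0000 V=0.0000[hold]  S*(3)=-
k=2: j=0 S=131.2053 intr=0.0000 cont=4.9501 V=4.9501[hold]; j=1 S=150.9400 intr=0.0000 cont=1.0436 V=1.0436[hold]; j=2 S=173.6430 intr=0.0000 cont=0.0873 V=0.0873[hold]  S*(2)=-
k=1: j=0 S=140.7271 intr=0.0000 cont=3.0006 V=3.0006[hold]; j=1 S=161.8940 intr=0.0000 cont=0.5667 V=0.5667[hold]  S*(1)=-
k=0: j=0 S=150.9400 intr=0.0000 cont=1.7862 V=1.7862[hold]  S*(0)=-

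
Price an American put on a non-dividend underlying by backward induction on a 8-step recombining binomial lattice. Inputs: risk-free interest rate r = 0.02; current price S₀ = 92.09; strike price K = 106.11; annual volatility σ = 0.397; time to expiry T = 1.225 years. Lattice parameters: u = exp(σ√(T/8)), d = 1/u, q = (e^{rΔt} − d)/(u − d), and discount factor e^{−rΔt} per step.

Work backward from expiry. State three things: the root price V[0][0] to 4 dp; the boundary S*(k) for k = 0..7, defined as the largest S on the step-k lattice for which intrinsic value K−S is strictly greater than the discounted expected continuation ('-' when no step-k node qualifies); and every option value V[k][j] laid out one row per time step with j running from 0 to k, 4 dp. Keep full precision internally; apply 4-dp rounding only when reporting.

price = 24.2180
boundary = - - - 57.7841 49.4698 57.7841 67.4958 78.8396
tree:
24.2180
31.4634 16.2403
39.6442 22.4828 9.3369
48.3259 30.1544 14.0153 4.1447
56.6402 38.9825 20.4385 6.8946 1.0840
63.7581 48.3259 28.7455 11.2443 2.0556 0.0000
69.8520 56.6402 38.6142 17.8519 3.8983 0.0000 0.0000
75.0689 63.7581 48.3259 27.2704 7.3929 0.0000 0.0000 0.0000
79.5353 69.8520 56.6402 38.6142 14.0200 0.0000 0.0000 0.0000 0.0000

Δt=0.15313, u=1.16807, d=0.85611, q=0.47107, disc=e^(-rΔt)=0.99694
k=8 terminal: V=max(K-S,0) → 79.5353 69.8520 56.6402 38.6142 14.0200 0.0000 0.0000 0.0000 0.0000
k=7: j=0 S=31.0411 intr=75.0689 cont=74.7445 V=75.0689[EX]; j=1 S=42.3519 intr=63.7581 cont=63.4337 V=63.7581[EX]; j=2 S=57.7841 intr=48.3259 cont=48.0014 V=48.3259[EX]; j=3 S=78.8396 intr=27.2704 cont=26.9459 V=27.2704[EX]; j=4 S=107.5674 intr=0.0000 cont=7.3929 V=7.3929[hold]; j=5 S=146.7630 intr=0.0000 cont=0.0000 V=0.0000[hold]; j=6 S=200.2408 intr=0.0000 cont=0.0000 V=0.0000[hold]; j=7 S=273.2049 intr=0.0000 cont=0.0000 V=0.0000[hold]  S*(7)=78.8396
k=6: j=0 S=36.2580 intr=69.8520 cont=69.5275 V=69.8520[EX]; j=1 S=49.4698 intr=56.6402 cont=56.3157 V=56.6402[EX]; j=2 S=67.4958 intr=38.6142 cont=38.2898 V=38.6142[EX]; j=3 S=92.0900 intr=14.0200 cont=17.8519 V=17.8519[hold]; j=4 S=125.6459 intr=0.0000 cont=3.8983 V=3.8983[hold]; j=5 S=171.4291 intr=0.0000 cont=0.0000 V=0.0000[hold]; j=6 S=233.8948 intr=0.0000 cont=0.0000 V=0.0000[hold]  S*(6)=67.4958
k=5: j=0 S=42.3519 intr=63.7581 cont=63.4337 V=63.7581[EX]; j=1 S=57.7841 intr=48.3259 cont=48.0014 V=48.3259[EX]; j=2 S=78.8396 intr=27.2704 cont=28.7455 V=28.7455[hold]; j=3 S=107.5674 intr=0.0000 cont=11.2443 V=11.2443[hold]; j=4 S=146.7630 intr=0.0000 cont=2.0556 V=2.0556[hold]; j=5 S=200.2408 intr=0.0000 cont=0.0000 V=0.0000[hold]  S*(5)=57.7841
k=4: j=0 S=49.4698 intr=56.6402 cont=56.3157 V=56.6402[EX]; j=1 S=67.4958 intr=38.6142 cont=38.9825 V=38.9825[hold]; j=2 S=92.0900 intr=14.0200 cont=20.4385 V=20.4385[hold]; j=3 S=125.6459 intr=0.0000 cont=6.8946 V=6.8946[hold]; j=4 S=171.4291 intr=0.0000 cont=1.0840 V=1.0840[hold]  S*(4)=49.4698
k=3: j=0 S=57.7841 intr=48.3259 cont=48.1744 V=48.3259[EX]; j=1 S=78.8396 intr=27.2704 cont=30.1544 V=30.1544[hold]; j=2 S=107.5674 intr=0.0000 cont=14.0153 V=14.0153[hold]; j=3 S=146.7630 intr=0.0000 cont=4.1447 V=4.1447[hold]  S*(3)=57.7841
k=2: j=0 S=67.4958 intr=38.6142 cont=39.6442 V=39.6442[hold]; j=1 S=92.0900 intr=14.0200 cont=22.4828 V=22.4828[hold]; j=2 S=125.6459 intr=0.0000 cont=9.3369 V=9.3369[hold]  S*(2)=-
k=1: j=0 S=78.8396 intr=27.2704 cont=31.4634 V=31.4634[hold]; j=1 S=107.5674 intr=0.0000 cont=16.2403 V=16.2403[hold]  S*(1)=-
k=0: j=0 S=92.0900 intr=14.0200 cont=24.2180 V=24.2180[hold]  S*(0)=-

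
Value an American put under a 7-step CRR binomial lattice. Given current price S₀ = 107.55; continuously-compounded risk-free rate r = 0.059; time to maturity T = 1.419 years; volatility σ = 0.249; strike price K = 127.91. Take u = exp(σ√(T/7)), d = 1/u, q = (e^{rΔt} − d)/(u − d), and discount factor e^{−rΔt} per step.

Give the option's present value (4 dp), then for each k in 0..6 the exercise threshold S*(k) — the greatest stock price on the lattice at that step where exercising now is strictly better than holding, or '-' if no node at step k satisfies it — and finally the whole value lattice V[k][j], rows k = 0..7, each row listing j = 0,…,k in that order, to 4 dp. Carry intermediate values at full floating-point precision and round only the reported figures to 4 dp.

params: Δt=0.20271 u=1.11864 d=0.89395 q=0.52555 e^(-rΔt)=0.98811
t_7 payoffs: 78.8428 66.5100 51.0775 31.7660 7.6008 0.0000 0.0000 0.0000
t_6: node(6,0) S=54.8883 payoff=73.0217 vs cont=71.5010 → 73.0217 [stop]  node(6,1) S=68.6842 payoff=59.2258 vs cont=57.7051 → 59.2258 [stop]  node(6,2) S=85.9476 payoff=41.9624 vs cont=40.4417 → 41.9624 [stop]  node(6,3) S=107.5500 payoff=20.3600 vs cont=18.8393 → 20.3600 [stop]  node(6,4) S=134.5821 payoff=0.0000 vs cont=3.5633 → 3.5633 [wait]  node(6,5) S=168.4086 payoff=0.0000 vs cont=0.0000 → 0.0000 [wait]  node(6,6) S=210.7371 payoff=0.0000 vs cont=0.0000 → 0.0000 [wait]  ⇒ S*(6)=107.5500
t_5: node(5,0) S=61.4000 payoff=66.5100 vs cont=64.9893 → 66.5100 [stop]  node(5,1) S=76.8325 payoff=51.0775 vs cont=49.5568 → 51.0775 [stop]  node(5,2) S=96.1440 payoff=31.7660 vs cont=30.2453 → 31.7660 [stop]  node(5,3) S=120.3092 payoff=7.6008 vs cont=11.3954 → 11.3954 [wait]  node(5,4) S=150.5483 payoff=0.0000 vs cont=1.6705 → 1.6705 [wait]  node(5,5) S=188.3877 payoff=0.0000 vs cont=0.0000 → 0.0000 [wait]  ⇒ S*(5)=96.1440
t_4: node(4,0) S=68.6842 payoff=59.2258 vs cont=57.7051 → 59.2258 [stop]  node(4,1) S=85.9476 payoff=41.9624 vs cont=40.4417 → 41.9624 [stop]  node(4,2) S=107.5500 payoff=20.3600 vs cont=20.8098 → 20.8098 [wait]  node(4,3) S=134.5821 payoff=0.0000 vs cont=6.2097 → 6.2097 [wait]  node(4,4) S=168.4086 payoff=0.0000 vs cont=0.7831 → 0.7831 [wait]  ⇒ S*(4)=85.9476
t_3: node(3,0) S=76.8325 payoff=51.0775 vs cont=49.5568 → 51.0775 [stop]  node(3,1) S=96.1440 payoff=31.7660 vs cont=30.4789 → 31.7660 [stop]  node(3,2) S=120.3092 payoff=7.6008 vs cont=12.9805 → 12.9805 [wait]  node(3,3) S=150.5483 payoff=0.0000 vs cont=3.3179 → 3.3179 [wait]  ⇒ S*(3)=96.1440
t_2: node(2,0) S=85.9476 payoff=41.9624 vs cont=40.4417 → 41.9624 [stop]  node(2,1) S=107.5500 payoff=20.3600 vs cont=21.6330 → 21.6330 [wait]  node(2,2) S=134.5821 payoff=0.0000 vs cont=7.8084 → 7.8084 [wait]  ⇒ S*(2)=85.9476
t_1: node(1,0) S=96.1440 payoff=31.7660 vs cont=30.9064 → 31.7660 [stop]  node(1,1) S=120.3092 payoff=7.6008 vs cont=14.1966 → 14.1966 [wait]  ⇒ S*(1)=96.1440
t_0: node(0,0) S=107.5500 payoff=20.3600 vs cont=22.2645 → 22.2645 [wait]  ⇒ S*(0)=-

price = 22.2645
boundary = - 96.1440 85.9476 96.1440 85.9476 96.1440 107.5500
tree:
22.2645
31.7660 14.1966
41.9624 21.6330 7.8084
51.0775 31.7660 12.9805 3.3179
59.2258 41.9624 20.8098 6.2097 0.7831
66.5100 51.0775 31.7660 11.3954 1.6705 0.0000
73.0217 59.2258 41.9624 20.3600 3.5633 0.0000 0.0000
78.8428 66.5100 51.0775 31.7660 7.6008 0.0000 0.0000 0.0000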